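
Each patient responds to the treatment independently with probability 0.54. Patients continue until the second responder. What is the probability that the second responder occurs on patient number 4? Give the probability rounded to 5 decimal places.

Y = trial on which the second success occurs; negative binomial, r=2, p=0.54.
P(Y=4) = C(3,1) · p^2 · (1−p)^2
= 3 · 0.2916 · 0.2116 = 0.1851077

0.18511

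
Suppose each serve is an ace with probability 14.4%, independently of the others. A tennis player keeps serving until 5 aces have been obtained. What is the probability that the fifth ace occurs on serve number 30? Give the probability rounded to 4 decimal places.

Y = trial on which the fifth success occurs; negative binomial, r=5, p=0.144.
P(Y=30) = C(29,4) · p^5 · (1−p)^25
= 23751 · 6.1917e-05 · 0.020504 = 0.030154

0.0302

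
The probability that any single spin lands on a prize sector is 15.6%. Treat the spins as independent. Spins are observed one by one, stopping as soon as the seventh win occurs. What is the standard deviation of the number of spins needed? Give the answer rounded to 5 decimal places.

Y = total spins until the seventh success; negative binomial with r=7, p=0.156.
SD(Y) = √[r(1−p)/p²] = √(242.7679158) = 15.5810114

15.58101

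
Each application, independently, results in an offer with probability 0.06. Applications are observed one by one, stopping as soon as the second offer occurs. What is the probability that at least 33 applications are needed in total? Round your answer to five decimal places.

0.42008

Needing more than 32 applications ⇔ fewer than 2 successes in the first 32. With X ~ Binomial(32, 0.06), P(Y > 32) = P(X ≤ 1).
  k=0: C(32,0)·0.06^0·0.94^32 = 0.1380675
  k=1: C(32,1)·0.06^1·0.94^31 = 0.2820101
P(X ≤ 1) = 0.4200776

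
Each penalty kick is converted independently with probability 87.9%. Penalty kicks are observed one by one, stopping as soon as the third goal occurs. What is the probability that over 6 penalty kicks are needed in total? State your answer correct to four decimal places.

Needing more than 6 penalty kicks ⇔ fewer than 3 successes in the first 6. With X ~ Binomial(6, 0.879), P(Y > 6) = P(X ≤ 2).
  k=0: C(6,0)·0.879^0·0.121^6 = 0.000003
  k=1: C(6,1)·0.879^1·0.121^5 = 0.000137
  k=2: C(6,2)·0.879^2·0.121^4 = 0.002484
P(X ≤ 2) = 0.002624

0.0026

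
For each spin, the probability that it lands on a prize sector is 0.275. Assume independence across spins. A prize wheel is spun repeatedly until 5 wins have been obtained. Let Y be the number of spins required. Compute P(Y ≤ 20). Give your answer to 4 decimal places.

Finishing within 20 spins ⇔ at least 5 successes in the first 20. With X ~ Binomial(20, 0.275), P(Y ≤ 20) = 1 − P(X ≤ 4).
  k=0: C(20,0)·0.275^0·0.725^20 = 0.001610
  k=1: C(20,1)·0.275^1·0.725^19 = 0.012212
  k=2: C(20,2)·0.275^2·0.725^18 = 0.044005
  k=3: C(20,3)·0.275^3·0.725^17 = 0.100150
  k=4: C(20,4)·0.275^4·0.725^16 = 0.161448
1 − 0.319424 = 0.680576

0.6806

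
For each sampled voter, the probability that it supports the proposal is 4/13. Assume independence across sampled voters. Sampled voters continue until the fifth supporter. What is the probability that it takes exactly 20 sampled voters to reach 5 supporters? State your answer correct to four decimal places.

0.0430

Y = trial on which the fifth success occurs; negative binomial, r=5, p=0.307692.
P(Y=20) = C(19,4) · p^5 · (1−p)^15
= 3876 · 0.0027579 · 0.0040224 = 0.042999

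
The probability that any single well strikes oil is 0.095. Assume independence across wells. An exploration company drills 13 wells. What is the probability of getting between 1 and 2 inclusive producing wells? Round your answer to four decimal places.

X ~ Binomial(13, 0.095); P(1 ≤ X ≤ 2) = Σ C(13,k) p^k (1−p)^(13−k) over k:
  k=1: C(13,1)·0.095^1·0.905^12 = 0.372778
  k=2: C(13,2)·0.095^2·0.905^11 = 0.234788
Total = 0.607566

0.6076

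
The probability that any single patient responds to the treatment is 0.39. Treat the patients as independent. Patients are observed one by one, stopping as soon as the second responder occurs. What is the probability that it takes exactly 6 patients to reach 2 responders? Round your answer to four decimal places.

Y = trial on which the second success occurs; negative binomial, r=2, p=0.39.
P(Y=6) = C(5,1) · p^2 · (1−p)^4
= 5 · 0.1521 · 0.13846 = 0.105298

0.1053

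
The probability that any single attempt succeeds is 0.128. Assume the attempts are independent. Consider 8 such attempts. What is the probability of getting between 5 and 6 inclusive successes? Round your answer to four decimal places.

0.0014

X ~ Binomial(8, 0.128); P(5 ≤ X ≤ 6) = Σ C(8,k) p^k (1−p)^(8−k) over k:
  k=5: C(8,5)·0.128^5·0.872^3 = 0.001276
  k=6: C(8,6)·0.128^6·0.872^2 = 0.000094
Total = 0.001369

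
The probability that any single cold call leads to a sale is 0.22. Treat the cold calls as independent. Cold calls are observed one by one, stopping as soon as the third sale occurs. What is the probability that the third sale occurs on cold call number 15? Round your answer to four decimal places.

0.0491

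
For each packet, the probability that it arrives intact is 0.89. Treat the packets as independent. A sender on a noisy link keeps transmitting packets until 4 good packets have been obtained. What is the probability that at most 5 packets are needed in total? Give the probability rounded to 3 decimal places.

Finishing within 5 packets ⇔ at least 4 successes in the first 5. With X ~ Binomial(5, 0.89), P(Y ≤ 5) = 1 − P(X ≤ 3).
  k=0: C(5,0)·0.89^0·0.11^5 = 0.00002
  k=1: C(5,1)·0.89^1·0.11^4 = 0.00065
  k=2: C(5,2)·0.89^2·0.11^3 = 0.01054
  k=3: C(5,3)·0.89^3·0.11^2 = 0.08530
1 − 0.09651 = 0.90349

0.903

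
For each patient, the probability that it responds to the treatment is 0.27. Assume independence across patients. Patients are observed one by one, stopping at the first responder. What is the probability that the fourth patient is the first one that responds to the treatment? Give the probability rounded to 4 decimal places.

Geometric (trials to first success), p = 0.27.
P(Y = 4) = (1−p)^3 · p = 0.38902 · 0.27 = 0.105035

0.1050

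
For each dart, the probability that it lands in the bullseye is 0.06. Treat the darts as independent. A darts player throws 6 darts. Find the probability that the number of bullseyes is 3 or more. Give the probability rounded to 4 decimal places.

X ~ Binomial(6, 0.06); P(X ≥ 3) = Σ C(6,k) p^k (1−p)^(6−k) over k:
  k=3: C(6,3)·0.06^3·0.94^3 = 0.003588
  k=4: C(6,4)·0.06^4·0.94^2 = 0.000172
  k=5: C(6,5)·0.06^5·0.94^1 = 0.000004
  k=6: C(6,6)·0.06^6·0.94^0 = 0.000000
Total = 0.003764

0.0038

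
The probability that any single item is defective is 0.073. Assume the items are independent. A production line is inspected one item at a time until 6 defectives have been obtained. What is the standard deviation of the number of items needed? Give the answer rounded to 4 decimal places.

Y = total items until the sixth success; negative binomial with r=6, p=0.073.
SD(Y) = √[r(1−p)/p²] = √(1043.723025) = 32.306702

32.3067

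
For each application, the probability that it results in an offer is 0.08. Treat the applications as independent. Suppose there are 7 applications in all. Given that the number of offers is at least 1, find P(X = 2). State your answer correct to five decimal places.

X ~ Binomial(7, 0.08). Want P(X=2 | X≥1) = P(X=2) / P(X≥1).
P(X=2) = C(7,2)·0.08^2·0.92^5 = 0.0885806
P(X≥1) = 1 − 0.5578466 = 0.4421534
Ratio = 0.0885806 / 0.4421534 = 0.2003390

0.20034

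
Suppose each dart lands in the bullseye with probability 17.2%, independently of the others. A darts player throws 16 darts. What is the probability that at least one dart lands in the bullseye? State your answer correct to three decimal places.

0.951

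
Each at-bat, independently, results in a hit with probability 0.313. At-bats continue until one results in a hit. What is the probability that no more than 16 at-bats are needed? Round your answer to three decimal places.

0.998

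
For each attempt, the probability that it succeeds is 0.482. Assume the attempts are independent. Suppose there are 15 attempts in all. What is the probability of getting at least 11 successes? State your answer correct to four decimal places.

0.0444

X ~ Binomial(15, 0.482); P(X ≥ 11) = Σ C(15,k) p^k (1−p)^(15−k) over k:
  k=11: C(15,11)·0.482^11·0.518^4 = 0.032060
  k=12: C(15,12)·0.482^12·0.518^3 = 0.009944
  k=13: C(15,13)·0.482^13·0.518^2 = 0.002135
  k=14: C(15,14)·0.482^14·0.518^1 = 0.000284
  k=15: C(15,15)·0.482^15·0.518^0 = 0.000018
Total = 0.044441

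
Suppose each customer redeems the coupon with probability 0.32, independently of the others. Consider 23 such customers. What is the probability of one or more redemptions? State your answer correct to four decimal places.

0.9999

P(at least one) = 1 − P(none) = 1 − (1 − 0.32)^23
= 1 − 0.000141 = 0.999859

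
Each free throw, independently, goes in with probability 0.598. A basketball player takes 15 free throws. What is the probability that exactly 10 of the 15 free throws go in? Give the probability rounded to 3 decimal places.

X ~ Binomial(n=15, p=0.598).
P(X=10) = C(15,10) · p^10 · (1−p)^5
= 3003 · 0.0058481 · 0.010499 = 0.18437

0.184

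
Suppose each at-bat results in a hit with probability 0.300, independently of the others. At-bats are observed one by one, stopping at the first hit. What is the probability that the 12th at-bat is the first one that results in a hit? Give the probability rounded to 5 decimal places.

Geometric (trials to first success), p = 0.30.
P(Y = 12) = (1−p)^11 · p = 0.019773 · 0.30 = 0.0059320

0.00593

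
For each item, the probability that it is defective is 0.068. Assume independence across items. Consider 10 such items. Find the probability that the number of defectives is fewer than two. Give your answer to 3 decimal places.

X ~ Binomial(10, 0.068); P(X ≤ 1) = Σ C(10,k) p^k (1−p)^(10−k) over k:
  k=0: C(10,0)·0.068^0·0.932^10 = 0.49449
  k=1: C(10,1)·0.068^1·0.932^9 = 0.36079
Total = 0.85528

0.855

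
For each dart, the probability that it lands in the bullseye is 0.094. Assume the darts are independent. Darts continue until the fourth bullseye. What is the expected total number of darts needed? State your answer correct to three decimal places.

Y = total darts until the fourth success; negative binomial with r=4, p=0.094.
E[Y] = r / p = 4 / 0.094 = 42.55319

42.553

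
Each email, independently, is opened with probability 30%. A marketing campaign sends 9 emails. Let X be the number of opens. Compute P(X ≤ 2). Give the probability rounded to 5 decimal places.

X ~ Binomial(9, 0.30); P(X ≤ 2) = Σ C(9,k) p^k (1−p)^(9−k) over k:
  k=0: C(9,0)·0.30^0·0.70^9 = 0.0403536
  k=1: C(9,1)·0.30^1·0.70^8 = 0.1556496
  k=2: C(9,2)·0.30^2·0.70^7 = 0.2668279
Total = 0.4628312

0.46283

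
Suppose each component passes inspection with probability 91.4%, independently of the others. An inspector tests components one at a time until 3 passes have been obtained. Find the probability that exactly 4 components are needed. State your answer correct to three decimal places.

Y = trial on which the third success occurs; negative binomial, r=3, p=0.914.
P(Y=4) = C(3,2) · p^3 · (1−p)^1
= 3 · 0.76355 · 0.086 = 0.19700

0.197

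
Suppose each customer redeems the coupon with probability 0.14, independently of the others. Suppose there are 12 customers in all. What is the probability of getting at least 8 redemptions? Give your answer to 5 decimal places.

0.00004

X ~ Binomial(12, 0.14); P(X ≥ 8) = Σ C(12,k) p^k (1−p)^(12−k) over k:
  k=8: C(12,8)·0.14^8·0.86^4 = 0.0000400
  k=9: C(12,9)·0.14^9·0.86^3 = 0.0000029
  k=10: C(12,10)·0.14^10·0.86^2 = 0.0000001
  k=11: C(12,11)·0.14^11·0.86^1 = 0.0000000
  k=12: C(12,12)·0.14^12·0.86^0 = 0.0000000
Total = 0.0000430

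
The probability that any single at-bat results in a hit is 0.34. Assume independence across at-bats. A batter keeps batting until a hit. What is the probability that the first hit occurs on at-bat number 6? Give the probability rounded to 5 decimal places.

Geometric (trials to first success), p = 0.34.
P(Y = 6) = (1−p)^5 · p = 0.12523 · 0.34 = 0.0425793

0.04258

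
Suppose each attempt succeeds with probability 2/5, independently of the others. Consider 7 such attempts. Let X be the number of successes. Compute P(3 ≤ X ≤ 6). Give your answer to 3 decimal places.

X ~ Binomial(7, 0.40); P(3 ≤ X ≤ 6) = Σ C(7,k) p^k (1−p)^(7−k) over k:
  k=3: C(7,3)·0.40^3·0.60^4 = 0.29030
  k=4: C(7,4)·0.40^4·0.60^3 = 0.19354
  k=5: C(7,5)·0.40^5·0.60^2 = 0.07741
  k=6: C(7,6)·0.40^6·0.60^1 = 0.01720
Total = 0.57846

0.578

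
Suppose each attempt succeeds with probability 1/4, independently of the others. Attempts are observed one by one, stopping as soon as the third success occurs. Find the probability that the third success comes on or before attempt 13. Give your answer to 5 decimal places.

0.66740

Finishing within 13 attempts ⇔ at least 3 successes in the first 13. With X ~ Binomial(13, 0.25), P(Y ≤ 13) = 1 − P(X ≤ 2).
  k=0: C(13,0)·0.25^0·0.75^13 = 0.0237573
  k=1: C(13,1)·0.25^1·0.75^12 = 0.1029481
  k=2: C(13,2)·0.25^2·0.75^11 = 0.2058963
1 − 0.3326017 = 0.6673983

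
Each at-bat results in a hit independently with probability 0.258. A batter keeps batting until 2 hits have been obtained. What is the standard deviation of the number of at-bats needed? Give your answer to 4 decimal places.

Y = total at-bats until the second success; negative binomial with r=2, p=0.258.
SD(Y) = √[r(1−p)/p²] = √(22.294333) = 4.721688

4.7217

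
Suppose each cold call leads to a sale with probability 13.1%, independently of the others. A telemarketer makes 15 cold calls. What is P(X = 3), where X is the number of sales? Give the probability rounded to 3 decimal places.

0.190

X ~ Binomial(n=15, p=0.131).
P(X=3) = C(15,3) · p^3 · (1−p)^12
= 455 · 0.0022481 · 0.18545 = 0.18970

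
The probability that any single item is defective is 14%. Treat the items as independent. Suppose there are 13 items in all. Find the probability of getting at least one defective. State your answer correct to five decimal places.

0.85924

P(at least one) = 1 − P(none) = 1 − (1 − 0.14)^13
= 1 − 0.1407602 = 0.8592398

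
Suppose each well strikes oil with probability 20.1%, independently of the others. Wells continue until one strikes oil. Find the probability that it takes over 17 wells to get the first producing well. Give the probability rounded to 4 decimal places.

0.0220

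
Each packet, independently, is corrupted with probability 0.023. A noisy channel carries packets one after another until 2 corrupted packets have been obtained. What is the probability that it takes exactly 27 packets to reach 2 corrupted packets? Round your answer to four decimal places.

0.0077

Y = trial on which the second success occurs; negative binomial, r=2, p=0.023.
P(Y=27) = C(26,1) · p^2 · (1−p)^25
= 26 · 0.000529 · 0.55894 = 0.007688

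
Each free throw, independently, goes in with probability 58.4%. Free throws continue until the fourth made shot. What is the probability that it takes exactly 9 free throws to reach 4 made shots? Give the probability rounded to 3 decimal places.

Y = trial on which the fourth success occurs; negative binomial, r=4, p=0.584.
P(Y=9) = C(8,3) · p^4 · (1−p)^5
= 56 · 0.11632 · 0.012459 = 0.08115

0.081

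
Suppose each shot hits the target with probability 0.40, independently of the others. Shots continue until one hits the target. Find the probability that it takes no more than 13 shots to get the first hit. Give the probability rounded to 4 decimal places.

0.9987

Y = number of shots to the first success; geometric, p = 0.40.
P(Y ≤ 13) = 1 − (1−p)^13 = 1 − 0.001306 = 0.998694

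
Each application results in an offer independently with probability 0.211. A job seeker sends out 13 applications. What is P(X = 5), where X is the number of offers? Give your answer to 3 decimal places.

0.081

X ~ Binomial(n=13, p=0.211).
P(X=5) = C(13,5) · p^5 · (1−p)^8
= 1287 · 0.00041823 · 0.15018 = 0.08084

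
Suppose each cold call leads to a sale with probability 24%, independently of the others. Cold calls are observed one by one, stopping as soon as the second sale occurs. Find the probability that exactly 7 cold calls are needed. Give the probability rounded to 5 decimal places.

Y = trial on which the second success occurs; negative binomial, r=2, p=0.24.
P(Y=7) = C(6,1) · p^2 · (1−p)^5
= 6 · 0.0576 · 0.25355 = 0.0876278

0.08763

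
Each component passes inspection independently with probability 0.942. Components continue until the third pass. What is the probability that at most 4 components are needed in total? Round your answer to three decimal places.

0.981

Finishing within 4 components ⇔ at least 3 successes in the first 4. With X ~ Binomial(4, 0.942), P(Y ≤ 4) = 1 − P(X ≤ 2).
  k=0: C(4,0)·0.942^0·0.058^4 = 0.00001
  k=1: C(4,1)·0.942^1·0.058^3 = 0.00074
  k=2: C(4,2)·0.942^2·0.058^2 = 0.01791
1 − 0.01866 = 0.98134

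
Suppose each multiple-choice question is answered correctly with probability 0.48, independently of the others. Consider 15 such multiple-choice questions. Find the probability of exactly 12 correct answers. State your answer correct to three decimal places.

X ~ Binomial(n=15, p=0.48).
P(X=12) = C(15,12) · p^12 · (1−p)^3
= 455 · 0.00014959 · 0.14061 = 0.00957

0.010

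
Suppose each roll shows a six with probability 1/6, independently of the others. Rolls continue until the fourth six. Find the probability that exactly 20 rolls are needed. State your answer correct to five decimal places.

0.04044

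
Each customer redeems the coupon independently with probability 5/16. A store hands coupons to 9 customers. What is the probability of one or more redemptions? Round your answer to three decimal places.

0.966

P(at least one) = 1 − P(none) = 1 − (1 − 0.3125)^9
= 1 − 0.03431 = 0.96569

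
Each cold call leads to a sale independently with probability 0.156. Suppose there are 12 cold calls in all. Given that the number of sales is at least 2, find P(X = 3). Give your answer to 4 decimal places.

X ~ Binomial(12, 0.156). Want P(X=3 | X≥2) = P(X=3) / P(X≥2).
P(X=3) = C(12,3)·0.156^3·0.844^9 = 0.181501
P(X≥2) = 1 − 0.130650 − 0.289783 = 0.579567
Ratio = 0.181501 / 0.579567 = 0.313166

0.3132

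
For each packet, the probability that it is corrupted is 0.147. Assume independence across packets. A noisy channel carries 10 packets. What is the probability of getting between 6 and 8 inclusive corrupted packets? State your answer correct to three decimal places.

0.001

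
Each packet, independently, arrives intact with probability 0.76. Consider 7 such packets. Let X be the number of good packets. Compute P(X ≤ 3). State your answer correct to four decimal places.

0.0617

X ~ Binomial(7, 0.76); P(X ≤ 3) = Σ C(7,k) p^k (1−p)^(7−k) over k:
  k=0: C(7,0)·0.76^0·0.24^7 = 0.000046
  k=1: C(7,1)·0.76^1·0.24^6 = 0.001017
  k=2: C(7,2)·0.76^2·0.24^5 = 0.009658
  k=3: C(7,3)·0.76^3·0.24^4 = 0.050975
Total = 0.061695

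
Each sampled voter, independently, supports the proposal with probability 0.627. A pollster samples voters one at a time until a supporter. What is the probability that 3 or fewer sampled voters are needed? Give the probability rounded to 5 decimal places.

0.94810

Y = number of sampled voters to the first success; geometric, p = 0.627.
P(Y ≤ 3) = 1 − (1−p)^3 = 1 − 0.0518951 = 0.9481049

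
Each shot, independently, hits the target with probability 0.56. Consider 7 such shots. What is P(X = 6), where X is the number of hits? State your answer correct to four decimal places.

0.0950

X ~ Binomial(n=7, p=0.56).
P(X=6) = C(7,6) · p^6 · (1−p)^1
= 7 · 0.030841 · 0.44 = 0.094990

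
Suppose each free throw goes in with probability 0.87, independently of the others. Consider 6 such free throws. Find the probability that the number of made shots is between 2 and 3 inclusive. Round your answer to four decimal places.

X ~ Binomial(6, 0.87); P(2 ≤ X ≤ 3) = Σ C(6,k) p^k (1−p)^(6−k) over k:
  k=2: C(6,2)·0.87^2·0.13^4 = 0.003243
  k=3: C(6,3)·0.87^3·0.13^3 = 0.028935
Total = 0.032177

0.0322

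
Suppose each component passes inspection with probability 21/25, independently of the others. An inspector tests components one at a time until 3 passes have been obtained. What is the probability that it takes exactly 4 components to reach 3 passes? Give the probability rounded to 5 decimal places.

0.28450

Y = trial on which the third success occurs; negative binomial, r=3, p=0.84.
P(Y=4) = C(3,2) · p^3 · (1−p)^1
= 3 · 0.5927 · 0.16 = 0.2844979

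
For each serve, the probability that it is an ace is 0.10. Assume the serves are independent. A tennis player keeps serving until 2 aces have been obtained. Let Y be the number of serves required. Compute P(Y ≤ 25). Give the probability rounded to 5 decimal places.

Finishing within 25 serves ⇔ at least 2 successes in the first 25. With X ~ Binomial(25, 0.10), P(Y ≤ 25) = 1 − P(X ≤ 1).
  k=0: C(25,0)·0.10^0·0.90^25 = 0.0717898
  k=1: C(25,1)·0.10^1·0.90^24 = 0.1994161
1 − 0.2712059 = 0.7287941

0.72879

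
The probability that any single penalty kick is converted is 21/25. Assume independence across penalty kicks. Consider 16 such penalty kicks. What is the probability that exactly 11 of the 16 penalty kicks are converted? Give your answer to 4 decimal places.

0.0673

X ~ Binomial(n=16, p=0.84).
P(X=11) = C(16,11) · p^11 · (1−p)^5
= 4368 · 0.14692 · 0.00010486 = 0.067291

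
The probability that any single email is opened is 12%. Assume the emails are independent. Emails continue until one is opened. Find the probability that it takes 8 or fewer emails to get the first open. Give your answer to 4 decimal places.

Y = number of emails to the first success; geometric, p = 0.12.
P(Y ≤ 8) = 1 − (1−p)^8 = 1 − 0.359635 = 0.640365

0.6404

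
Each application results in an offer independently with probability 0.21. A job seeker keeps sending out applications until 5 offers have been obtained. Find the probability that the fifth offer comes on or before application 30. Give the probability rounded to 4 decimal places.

0.7854

Finishing within 30 applications ⇔ at least 5 successes in the first 30. With X ~ Binomial(30, 0.21), P(Y ≤ 30) = 1 − P(X ≤ 4).
  k=0: C(30,0)·0.21^0·0.79^30 = 0.000849
  k=1: C(30,1)·0.21^1·0.79^29 = 0.006769
  k=2: C(30,2)·0.21^2·0.79^28 = 0.026091
  k=3: C(30,3)·0.21^3·0.79^27 = 0.064731
  k=4: C(30,4)·0.21^4·0.79^26 = 0.116148
1 − 0.214588 = 0.785412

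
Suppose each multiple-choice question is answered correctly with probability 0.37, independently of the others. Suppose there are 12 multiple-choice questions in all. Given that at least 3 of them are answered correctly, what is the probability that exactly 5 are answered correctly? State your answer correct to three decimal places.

0.246

X ~ Binomial(12, 0.37). Want P(X=5 | X≥3) = P(X=5) / P(X≥3).
P(X=5) = C(12,5)·0.37^5·0.63^7 = 0.21633
P(X≥3) = 1 − 0.00391 − 0.02755 − 0.08899 = 0.87955
Ratio = 0.21633 / 0.87955 = 0.24596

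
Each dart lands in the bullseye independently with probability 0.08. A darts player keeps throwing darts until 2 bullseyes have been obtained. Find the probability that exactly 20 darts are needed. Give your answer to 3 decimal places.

Y = trial on which the second success occurs; negative binomial, r=2, p=0.08.
P(Y=20) = C(19,1) · p^2 · (1−p)^18
= 19 · 0.0064 · 0.22294 = 0.02711

0.027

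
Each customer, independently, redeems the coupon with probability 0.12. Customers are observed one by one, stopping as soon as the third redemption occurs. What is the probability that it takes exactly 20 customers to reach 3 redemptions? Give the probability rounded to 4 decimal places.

0.0336

Y = trial on which the third success occurs; negative binomial, r=3, p=0.12.
P(Y=20) = C(19,2) · p^3 · (1−p)^17
= 171 · 0.001728 · 0.11382 = 0.033631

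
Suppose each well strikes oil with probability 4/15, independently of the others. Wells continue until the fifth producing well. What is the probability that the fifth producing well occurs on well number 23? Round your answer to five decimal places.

0.03711

Y = trial on which the fifth success occurs; negative binomial, r=5, p=0.266667.
P(Y=23) = C(22,4) · p^5 · (1−p)^18
= 7315 · 0.0013485 · 0.0037621 = 0.0371094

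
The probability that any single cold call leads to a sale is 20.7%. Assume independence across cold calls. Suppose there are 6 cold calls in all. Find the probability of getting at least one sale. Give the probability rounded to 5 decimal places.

0.75132

P(at least one) = 1 − P(none) = 1 − (1 − 0.207)^6
= 1 − 0.2486790 = 0.7513210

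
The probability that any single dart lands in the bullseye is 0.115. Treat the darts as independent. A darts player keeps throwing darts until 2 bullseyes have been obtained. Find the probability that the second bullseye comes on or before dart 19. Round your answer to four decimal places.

0.6595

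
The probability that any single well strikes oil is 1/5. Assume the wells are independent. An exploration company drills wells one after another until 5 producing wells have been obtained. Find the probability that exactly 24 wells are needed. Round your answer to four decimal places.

0.0408

Y = trial on which the fifth success occurs; negative binomial, r=5, p=0.20.
P(Y=24) = C(23,4) · p^5 · (1−p)^19
= 8855 · 0.00032 · 0.014412 = 0.040836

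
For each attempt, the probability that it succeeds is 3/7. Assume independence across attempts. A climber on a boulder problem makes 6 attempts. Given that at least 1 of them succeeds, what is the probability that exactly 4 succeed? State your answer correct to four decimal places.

0.1712

X ~ Binomial(6, 0.428571). Want P(X=4 | X≥1) = P(X=4) / P(X≥1).
P(X=4) = C(6,4)·0.428571^4·0.571429^2 = 0.165237
P(X≥1) = 1 − 0.034815 = 0.965185
Ratio = 0.165237 / 0.965185 = 0.171198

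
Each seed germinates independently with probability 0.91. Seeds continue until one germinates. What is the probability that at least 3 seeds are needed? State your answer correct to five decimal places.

0.00810

Y = number of seeds to the first success; geometric, p = 0.91.
P(Y > 2) = P(first 2 all fail) = (1−p)^2 = 0.0081000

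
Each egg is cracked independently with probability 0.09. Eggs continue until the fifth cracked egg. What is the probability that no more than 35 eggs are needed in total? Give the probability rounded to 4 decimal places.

Finishing within 35 eggs ⇔ at least 5 successes in the first 35. With X ~ Binomial(35, 0.09), P(Y ≤ 35) = 1 − P(X ≤ 4).
  k=0: C(35,0)·0.09^0·0.91^35 = 0.036851
  k=1: C(35,1)·0.09^1·0.91^34 = 0.127561
  k=2: C(35,2)·0.09^2·0.91^33 = 0.214471
  k=3: C(35,3)·0.09^3·0.91^32 = 0.233325
  k=4: C(35,4)·0.09^4·0.91^31 = 0.184609
1 − 0.796817 = 0.203183

0.2032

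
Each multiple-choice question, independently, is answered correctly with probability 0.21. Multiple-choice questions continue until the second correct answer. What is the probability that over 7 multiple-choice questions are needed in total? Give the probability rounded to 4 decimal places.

Needing more than 7 multiple-choice questions ⇔ fewer than 2 successes in the first 7. With X ~ Binomial(7, 0.21), P(Y > 7) = P(X ≤ 1).
  k=0: C(7,0)·0.21^0·0.79^7 = 0.192039
  k=1: C(7,1)·0.21^1·0.79^6 = 0.357339
P(X ≤ 1) = 0.549378

0.5494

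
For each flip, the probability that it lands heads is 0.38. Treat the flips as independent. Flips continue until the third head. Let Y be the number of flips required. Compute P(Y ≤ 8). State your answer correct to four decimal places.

Finishing within 8 flips ⇔ at least 3 successes in the first 8. With X ~ Binomial(8, 0.38), P(Y ≤ 8) = 1 − P(X ≤ 2).
  k=0: C(8,0)·0.38^0·0.62^8 = 0.021834
  k=1: C(8,1)·0.38^1·0.62^7 = 0.107057
  k=2: C(8,2)·0.38^2·0.62^6 = 0.229655
1 − 0.358546 = 0.641454

0.6415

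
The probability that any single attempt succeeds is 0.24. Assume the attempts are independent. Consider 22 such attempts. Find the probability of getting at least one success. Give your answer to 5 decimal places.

0.99761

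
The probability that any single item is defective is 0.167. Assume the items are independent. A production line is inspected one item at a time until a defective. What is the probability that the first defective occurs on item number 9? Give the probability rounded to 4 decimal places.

0.0387

Geometric (trials to first success), p = 0.167.
P(Y = 9) = (1−p)^8 · p = 0.23182 · 0.167 = 0.038715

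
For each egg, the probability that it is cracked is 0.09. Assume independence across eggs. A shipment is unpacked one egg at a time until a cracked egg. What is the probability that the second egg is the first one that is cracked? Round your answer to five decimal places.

0.08190

Geometric (trials to first success), p = 0.09.
P(Y = 2) = (1−p)^1 · p = 0.91 · 0.09 = 0.0819000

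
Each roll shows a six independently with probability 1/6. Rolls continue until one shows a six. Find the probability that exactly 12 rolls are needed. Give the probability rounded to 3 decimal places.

Geometric (trials to first success), p = 0.166667.
P(Y = 12) = (1−p)^11 · p = 0.13459 · 0.166667 = 0.02243

0.022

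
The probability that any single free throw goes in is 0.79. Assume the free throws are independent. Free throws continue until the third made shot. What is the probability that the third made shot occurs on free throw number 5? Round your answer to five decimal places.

Y = trial on which the third success occurs; negative binomial, r=3, p=0.79.
P(Y=5) = C(4,2) · p^3 · (1−p)^2
= 6 · 0.49304 · 0.0441 = 0.1304581

0.13046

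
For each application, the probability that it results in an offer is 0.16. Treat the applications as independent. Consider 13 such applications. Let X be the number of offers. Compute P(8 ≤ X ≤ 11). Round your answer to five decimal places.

X ~ Binomial(13, 0.16); P(8 ≤ X ≤ 11) = Σ C(13,k) p^k (1−p)^(13−k) over k:
  k=8: C(13,8)·0.16^8·0.84^5 = 0.0002312
  k=9: C(13,9)·0.16^9·0.84^4 = 0.0000245
  k=10: C(13,10)·0.16^10·0.84^3 = 0.0000019
  k=11: C(13,11)·0.16^11·0.84^2 = 0.0000001
Total = 0.0002576

0.00026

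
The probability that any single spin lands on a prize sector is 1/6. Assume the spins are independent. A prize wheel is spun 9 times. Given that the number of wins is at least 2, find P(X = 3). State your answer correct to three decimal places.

X ~ Binomial(9, 0.166667). Want P(X=3 | X≥2) = P(X=3) / P(X≥2).
P(X=3) = C(9,3)·0.166667^3·0.833333^6 = 0.13024
P(X≥2) = 1 − 0.19381 − 0.34885 = 0.45734
Ratio = 0.13024 / 0.45734 = 0.28477

0.285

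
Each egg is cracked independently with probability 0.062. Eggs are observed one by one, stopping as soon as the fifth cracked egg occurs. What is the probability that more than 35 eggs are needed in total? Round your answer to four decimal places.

Needing more than 35 eggs ⇔ fewer than 5 successes in the first 35. With X ~ Binomial(35, 0.062), P(Y > 35) = P(X ≤ 4).
  k=0: C(35,0)·0.062^0·0.938^35 = 0.106439
  k=1: C(35,1)·0.062^1·0.938^34 = 0.246239
  k=2: C(35,2)·0.062^2·0.938^33 = 0.276690
  k=3: C(35,3)·0.062^3·0.938^32 = 0.201176
  k=4: C(35,4)·0.062^4·0.938^31 = 0.106379
P(X ≤ 4) = 0.936922

0.9369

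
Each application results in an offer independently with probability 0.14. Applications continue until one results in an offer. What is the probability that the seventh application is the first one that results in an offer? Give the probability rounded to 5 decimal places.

Geometric (trials to first success), p = 0.14.
P(Y = 7) = (1−p)^6 · p = 0.40457 · 0.14 = 0.0566394

0.05664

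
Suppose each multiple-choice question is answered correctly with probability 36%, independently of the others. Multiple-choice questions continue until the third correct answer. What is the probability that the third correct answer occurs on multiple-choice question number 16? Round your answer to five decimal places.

Y = trial on which the third success occurs; negative binomial, r=3, p=0.36.
P(Y=16) = C(15,2) · p^3 · (1−p)^13
= 105 · 0.046656 · 0.0030223 = 0.0148060

0.01481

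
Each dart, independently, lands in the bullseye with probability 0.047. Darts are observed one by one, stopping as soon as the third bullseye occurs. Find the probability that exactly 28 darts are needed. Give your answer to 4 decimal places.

0.0109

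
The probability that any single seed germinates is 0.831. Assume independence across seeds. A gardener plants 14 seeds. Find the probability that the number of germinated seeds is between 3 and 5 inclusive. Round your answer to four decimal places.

0.0001

X ~ Binomial(14, 0.831); P(3 ≤ X ≤ 5) = Σ C(14,k) p^k (1−p)^(14−k) over k:
  k=3: C(14,3)·0.831^3·0.169^11 = 0.000001
  k=4: C(14,4)·0.831^4·0.169^10 = 0.000009
  k=5: C(14,5)·0.831^5·0.169^9 = 0.000089
Total = 0.000099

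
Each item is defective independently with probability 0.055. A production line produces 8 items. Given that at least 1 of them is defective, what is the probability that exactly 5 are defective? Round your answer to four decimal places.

X ~ Binomial(8, 0.055). Want P(X=5 | X≥1) = P(X=5) / P(X≥1).
P(X=5) = C(8,5)·0.055^5·0.945^3 = 0.000024
P(X≥1) = 1 − 0.635996 = 0.364004
Ratio = 0.000024 / 0.364004 = 0.000065

0.0001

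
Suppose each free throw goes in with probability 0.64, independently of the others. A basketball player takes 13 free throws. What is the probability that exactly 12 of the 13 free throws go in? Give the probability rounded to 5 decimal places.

X ~ Binomial(n=13, p=0.64).
P(X=12) = C(13,12) · p^12 · (1−p)^1
= 13 · 0.0047224 · 0.36 = 0.0221007

0.02210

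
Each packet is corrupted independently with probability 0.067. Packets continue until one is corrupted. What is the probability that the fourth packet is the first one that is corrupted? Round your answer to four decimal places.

Geometric (trials to first success), p = 0.067.
P(Y = 4) = (1−p)^3 · p = 0.81217 · 0.067 = 0.054415

0.0544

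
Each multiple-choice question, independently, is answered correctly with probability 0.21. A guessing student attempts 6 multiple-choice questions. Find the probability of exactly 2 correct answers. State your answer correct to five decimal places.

0.25765

X ~ Binomial(n=6, p=0.21).
P(X=2) = C(6,2) · p^2 · (1−p)^4
= 15 · 0.0441 · 0.3895 = 0.2576548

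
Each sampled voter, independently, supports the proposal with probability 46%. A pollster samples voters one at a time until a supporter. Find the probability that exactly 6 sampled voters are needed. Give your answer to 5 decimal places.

0.02112

Geometric (trials to first success), p = 0.46.
P(Y = 6) = (1−p)^5 · p = 0.045917 · 0.46 = 0.0211216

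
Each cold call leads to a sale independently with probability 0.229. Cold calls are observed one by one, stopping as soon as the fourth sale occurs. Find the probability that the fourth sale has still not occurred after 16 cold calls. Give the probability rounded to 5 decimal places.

0.48350

Needing more than 16 cold calls ⇔ fewer than 4 successes in the first 16. With X ~ Binomial(16, 0.229), P(Y > 16) = P(X ≤ 3).
  k=0: C(16,0)·0.229^0·0.771^16 = 0.0155909
  k=1: C(16,1)·0.229^1·0.771^15 = 0.0740920
  k=2: C(16,2)·0.229^2·0.771^14 = 0.1650492
  k=3: C(16,3)·0.229^3·0.771^13 = 0.2287712
P(X ≤ 3) = 0.4835033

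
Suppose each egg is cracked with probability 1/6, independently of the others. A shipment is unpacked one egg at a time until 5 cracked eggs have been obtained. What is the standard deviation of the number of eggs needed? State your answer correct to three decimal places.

12.247

Y = total eggs until the fifth success; negative binomial with r=5, p=0.166667.
SD(Y) = √[r(1−p)/p²] = √(150.00000) = 12.24745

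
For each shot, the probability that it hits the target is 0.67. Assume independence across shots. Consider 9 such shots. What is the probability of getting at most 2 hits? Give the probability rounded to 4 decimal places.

0.0078

X ~ Binomial(9, 0.67); P(X ≤ 2) = Σ C(9,k) p^k (1−p)^(9−k) over k:
  k=0: C(9,0)·0.67^0·0.33^9 = 0.000046
  k=1: C(9,1)·0.67^1·0.33^8 = 0.000848
  k=2: C(9,2)·0.67^2·0.33^7 = 0.006887
Total = 0.007782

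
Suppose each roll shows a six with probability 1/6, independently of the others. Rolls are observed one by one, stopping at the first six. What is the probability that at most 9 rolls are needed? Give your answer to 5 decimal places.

0.80619

Y = number of rolls to the first success; geometric, p = 0.166667.
P(Y ≤ 9) = 1 − (1−p)^9 = 1 − 0.1938067 = 0.8061933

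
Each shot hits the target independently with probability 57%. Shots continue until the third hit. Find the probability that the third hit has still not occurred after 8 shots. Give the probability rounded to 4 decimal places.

0.0711

Needing more than 8 shots ⇔ fewer than 3 successes in the first 8. With X ~ Binomial(8, 0.57), P(Y > 8) = P(X ≤ 2).
  k=0: C(8,0)·0.57^0·0.43^8 = 0.001169
  k=1: C(8,1)·0.57^1·0.43^7 = 0.012395
  k=2: C(8,2)·0.57^2·0.43^6 = 0.057507
P(X ≤ 2) = 0.071070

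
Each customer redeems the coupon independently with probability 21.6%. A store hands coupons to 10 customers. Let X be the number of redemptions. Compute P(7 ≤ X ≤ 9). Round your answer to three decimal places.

X ~ Binomial(10, 0.216); P(7 ≤ X ≤ 9) = Σ C(10,k) p^k (1−p)^(10−k) over k:
  k=7: C(10,7)·0.216^7·0.784^3 = 0.00127
  k=8: C(10,8)·0.216^8·0.784^2 = 0.00013
  k=9: C(10,9)·0.216^9·0.784^1 = 0.00001
Total = 0.00141

0.001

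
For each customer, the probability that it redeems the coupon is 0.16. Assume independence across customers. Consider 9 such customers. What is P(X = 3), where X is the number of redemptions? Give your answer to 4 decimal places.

X ~ Binomial(n=9, p=0.16).
P(X=3) = C(9,3) · p^3 · (1−p)^6
= 84 · 0.004096 · 0.3513 = 0.120869

0.1209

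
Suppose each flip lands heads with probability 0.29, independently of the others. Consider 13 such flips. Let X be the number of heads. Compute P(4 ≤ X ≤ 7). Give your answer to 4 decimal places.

X ~ Binomial(13, 0.29); P(4 ≤ X ≤ 7) = Σ C(13,k) p^k (1−p)^(13−k) over k:
  k=4: C(13,4)·0.29^4·0.71^9 = 0.231859
  k=5: C(13,5)·0.29^5·0.71^8 = 0.170465
  k=6: C(13,6)·0.29^6·0.71^7 = 0.092835
  k=7: C(13,7)·0.29^7·0.71^6 = 0.037919
Total = 0.533078

0.5331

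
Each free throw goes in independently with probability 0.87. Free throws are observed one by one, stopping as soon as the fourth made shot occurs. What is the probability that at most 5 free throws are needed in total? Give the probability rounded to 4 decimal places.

0.8708

Finishing within 5 free throws ⇔ at least 4 successes in the first 5. With X ~ Binomial(5, 0.87), P(Y ≤ 5) = 1 − P(X ≤ 3).
  k=0: C(5,0)·0.87^0·0.13^5 = 0.000037
  k=1: C(5,1)·0.87^1·0.13^4 = 0.001242
  k=2: C(5,2)·0.87^2·0.13^3 = 0.016629
  k=3: C(5,3)·0.87^3·0.13^2 = 0.111287
1 − 0.129196 = 0.870804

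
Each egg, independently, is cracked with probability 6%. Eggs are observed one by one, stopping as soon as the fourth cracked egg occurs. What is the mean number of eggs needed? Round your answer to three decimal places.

Y = total eggs until the fourth success; negative binomial with r=4, p=0.06.
E[Y] = r / p = 4 / 0.06 = 66.66667

66.667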